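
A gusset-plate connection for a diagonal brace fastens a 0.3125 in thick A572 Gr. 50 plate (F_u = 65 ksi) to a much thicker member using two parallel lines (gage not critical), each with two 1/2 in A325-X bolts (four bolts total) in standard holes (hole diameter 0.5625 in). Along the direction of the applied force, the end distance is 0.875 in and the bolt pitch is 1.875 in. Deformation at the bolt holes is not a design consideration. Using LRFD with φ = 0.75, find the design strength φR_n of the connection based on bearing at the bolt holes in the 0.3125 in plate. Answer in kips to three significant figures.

Per bolt r_n = 1.5 l_c t F_u ≤ 3.0 d t F_u; upper limit = 3.0 × 0.5 × 0.3125 × 65 = 30.47 kips.
Edge bolt: l_c = 0.875 − 0.5625/2 = 0.5938 in → 1.5 × 0.5938 × 0.3125 × 65 = 18.09 → r_n = 18.09 kips.
Interior bolts: l_c = 1.875 − 0.5625 = 1.312 in → 1.5 × 1.312 × 0.3125 × 65 = 39.99 → r_n = 30.47 kips.
R_n = 2 × 18.09 + 2 × 30.47 = 97.12 kips.
Design strength φR_n = 0.75 × 97.12 = 72.8 kips.

72.8 kips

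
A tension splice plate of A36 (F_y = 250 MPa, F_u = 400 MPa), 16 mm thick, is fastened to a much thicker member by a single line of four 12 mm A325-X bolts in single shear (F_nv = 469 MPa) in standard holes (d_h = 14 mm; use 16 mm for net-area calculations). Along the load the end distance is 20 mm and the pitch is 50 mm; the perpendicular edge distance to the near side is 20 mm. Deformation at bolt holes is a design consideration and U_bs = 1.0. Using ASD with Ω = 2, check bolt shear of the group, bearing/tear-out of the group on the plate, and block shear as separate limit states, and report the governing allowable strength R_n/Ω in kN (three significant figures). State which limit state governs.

106 kN (bolt shear governs)

Bolt shear: A_b = π·12²/4 = 113.1 mm²; R_n = 469 × 113.1 × 4 × 1 / 1000 = 212.2 kN → 212.2 / 2 = 106 kN.
Bearing: edge l_c = 13, r_n = 99.84 kN; interior l_c = 36, r_n = 184.3 kN; R_n = 99.84 + 3·184.3 = 652.8 kN → 326 kN.
Block shear: A_gv = 2720, A_nv = 1824, A_nt = 192 mm²; R_n = min(0.6F_uA_nv, 0.6F_yA_gv) + U_bs·F_u·A_nt = 484.8 kN → 242 kN.
Bolt shear governs: 106 kN.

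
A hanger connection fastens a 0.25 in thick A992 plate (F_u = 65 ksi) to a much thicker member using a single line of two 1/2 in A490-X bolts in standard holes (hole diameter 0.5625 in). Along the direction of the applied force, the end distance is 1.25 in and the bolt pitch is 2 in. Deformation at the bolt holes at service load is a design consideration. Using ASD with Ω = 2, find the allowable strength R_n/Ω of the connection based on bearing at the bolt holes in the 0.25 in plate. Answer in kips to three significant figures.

19.2 kips

Per bolt r_n = 1.2 l_c t F_u ≤ 2.4 d t F_u; upper limit = 2.4 × 0.5 × 0.25 × 65 = 19.5 kips.
Edge bolt: l_c = 1.25 − 0.5625/2 = 0.9688 in → 1.2 × 0.9688 × 0.25 × 65 = 18.89 → r_n = 18.89 kips.
Interior bolts: l_c = 2 − 0.5625 = 1.438 in → 1.2 × 1.438 × 0.25 × 65 = 28.03 → r_n = 19.5 kips.
R_n = 1 × 18.89 + 1 × 19.5 = 38.39 kips.
Allowable strength R_n/Ω = 38.39 / 2 = 19.2 kips.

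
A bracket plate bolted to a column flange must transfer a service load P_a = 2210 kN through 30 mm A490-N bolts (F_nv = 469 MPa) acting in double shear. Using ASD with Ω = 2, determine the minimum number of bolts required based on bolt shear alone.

7 bolts

A_b = π·30²/4 = 706.9 mm².
Per-bolt allowable strength R_n/Ω = 469 × 706.9 × 2 / 1000 / 2 = 331.5 kN.
n ≥ 2210 / 331.5 = 6.666 → use 7 bolts.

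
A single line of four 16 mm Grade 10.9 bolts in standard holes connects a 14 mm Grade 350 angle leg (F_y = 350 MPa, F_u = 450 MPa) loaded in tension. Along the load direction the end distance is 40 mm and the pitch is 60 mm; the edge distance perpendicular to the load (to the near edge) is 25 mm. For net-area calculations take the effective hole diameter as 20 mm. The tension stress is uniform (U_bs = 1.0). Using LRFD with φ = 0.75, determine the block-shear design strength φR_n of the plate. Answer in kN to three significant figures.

496 kN

Shear plane L_v = 40 + 3·60 = 220 mm; A_gv = 220 × 14 = 3080 mm².
A_nv = (220 − 3.5·20) × 14 = 2100 mm².
A_nt = (25 − 0.5·20) × 14 = 210 mm².
0.6 F_u A_nv = 567 kN; 0.6 F_y A_gv = 646.8 kN → shear rupture governs the shear term.
R_n = 567 + 1.0 × 450 × 210 / 1000 = 661.5 kN.
Design strength φR_n = 0.75 × 661.5 = 496 kN.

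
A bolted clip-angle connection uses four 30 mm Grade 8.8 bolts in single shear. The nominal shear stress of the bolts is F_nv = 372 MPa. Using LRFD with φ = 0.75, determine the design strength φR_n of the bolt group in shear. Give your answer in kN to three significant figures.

789 kN

A_b = π × 30² / 4 = 706.9 mm².
R_n = F_nv · A_b · n · n_s = 372 × 706.9 × 4 × 1 / 1000 = 1052 kN.
Design strength φR_n = 0.75 × 1052 = 789 kN.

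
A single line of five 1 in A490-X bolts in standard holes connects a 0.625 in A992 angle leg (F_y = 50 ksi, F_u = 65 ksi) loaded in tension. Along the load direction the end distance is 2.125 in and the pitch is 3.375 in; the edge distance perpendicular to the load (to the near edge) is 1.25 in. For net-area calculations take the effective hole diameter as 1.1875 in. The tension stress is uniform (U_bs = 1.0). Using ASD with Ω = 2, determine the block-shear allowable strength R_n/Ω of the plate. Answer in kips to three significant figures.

139 kips

Shear plane L_v = 2.125 + 4·3.375 = 15.62 in; A_gv = 15.62 × 0.625 = 9.766 in².
A_nv = (15.62 − 4.5·1.1875) × 0.625 = 6.426 in².
A_nt = (1.25 − 0.5·1.1875) × 0.625 = 0.4102 in².
0.6 F_u A_nv = 250.6 kips; 0.6 F_y A_gv = 293 kips → shear rupture governs the shear term.
R_n = 250.6 + 1.0 × 65 × 0.4102 = 277.3 kips.
Allowable strength R_n/Ω = 277.3 / 2 = 139 kips.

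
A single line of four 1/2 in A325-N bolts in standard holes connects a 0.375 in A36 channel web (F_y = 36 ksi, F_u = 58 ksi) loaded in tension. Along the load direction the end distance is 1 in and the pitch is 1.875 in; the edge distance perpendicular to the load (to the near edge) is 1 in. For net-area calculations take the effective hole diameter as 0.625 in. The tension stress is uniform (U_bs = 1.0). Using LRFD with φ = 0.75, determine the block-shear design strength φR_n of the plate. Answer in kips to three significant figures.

51.5 kips

Shear plane L_v = 1 + 3·1.875 = 6.625 in; A_gv = 6.625 × 0.375 = 2.484 in².
A_nv = (6.625 − 3.5·0.625) × 0.375 = 1.664 in².
A_nt = (1 − 0.5·0.625) × 0.375 = 0.2578 in².
0.6 F_u A_nv = 57.91 kips; 0.6 F_y A_gv = 53.66 kips → shear yielding governs the shear term.
R_n = 53.66 + 1.0 × 58 × 0.2578 = 68.62 kips.
Design strength φR_n = 0.75 × 68.62 = 51.5 kips.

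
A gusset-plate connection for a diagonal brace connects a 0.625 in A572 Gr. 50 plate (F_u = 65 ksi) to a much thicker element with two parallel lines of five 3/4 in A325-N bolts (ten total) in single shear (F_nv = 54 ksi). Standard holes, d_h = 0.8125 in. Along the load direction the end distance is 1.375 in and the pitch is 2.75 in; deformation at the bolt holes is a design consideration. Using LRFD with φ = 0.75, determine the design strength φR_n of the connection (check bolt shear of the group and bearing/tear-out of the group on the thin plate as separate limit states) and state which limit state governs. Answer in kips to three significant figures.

179 kips (bolt shear governs)

Bolt shear: A_b = π·0.75²/4 = 0.4418 in²; R_n = 54 × 0.4418 × 10 × 1 = 238.6 kips → 0.75 × 238.6 = 179 kips.
Bearing (1.2 l_c t F_u ≤ 2.4 d t F_u): upper limit = 2.4·0.75·0.625·65 = 73.12 kips.
  Edge l_c = 1.375 − 0.8125/2 = 0.9688 → r_n = 47.23 kips; interior l_c = 2.75 − 0.8125 = 1.938 → r_n = 73.12 kips.
  R_n,bearing = 2·47.23 + 8·73.12 = 679.5 kips → 0.75 × 679.5 = 510 kips.
Bolt shear governs: 179 kips.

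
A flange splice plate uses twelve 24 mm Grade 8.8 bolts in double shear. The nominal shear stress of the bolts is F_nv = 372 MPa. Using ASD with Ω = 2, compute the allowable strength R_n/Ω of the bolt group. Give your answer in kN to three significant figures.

A_b = π × 24² / 4 = 452.4 mm².
R_n = F_nv · A_b · n · n_s = 372 × 452.4 × 12 × 2 / 1000 = 4039 kN.
Allowable strength R_n/Ω = 4039 / 2 = 2020 kN.

2020 kN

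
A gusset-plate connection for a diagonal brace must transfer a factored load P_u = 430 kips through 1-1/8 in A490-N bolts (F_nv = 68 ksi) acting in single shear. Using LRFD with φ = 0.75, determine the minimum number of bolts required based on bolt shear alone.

9 bolts

A_b = π·1.125²/4 = 0.994 in².
Per-bolt design strength φR_n = 0.75 × 68 × 0.994 × 1 = 50.69 kips.
n ≥ 430 / 50.69 = 8.482 → use 9 bolts.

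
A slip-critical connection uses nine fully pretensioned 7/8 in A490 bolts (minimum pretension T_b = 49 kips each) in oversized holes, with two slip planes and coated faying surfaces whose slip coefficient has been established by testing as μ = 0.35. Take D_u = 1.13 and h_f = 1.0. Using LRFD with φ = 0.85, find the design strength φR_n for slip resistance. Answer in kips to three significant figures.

R_n = μ · D_u · h_f · T_b · n_s · n_b = 0.35 × 1.13 × 1.0 × 49 × 2 × 9 = 348.8 kips.
Design strength φR_n = 0.85 × 348.8 = 297 kips.

297 kips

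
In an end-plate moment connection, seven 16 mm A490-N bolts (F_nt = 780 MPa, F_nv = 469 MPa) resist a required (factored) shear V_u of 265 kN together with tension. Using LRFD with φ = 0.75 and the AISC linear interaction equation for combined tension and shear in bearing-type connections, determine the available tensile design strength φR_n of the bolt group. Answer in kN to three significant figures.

A_b = π·16²/4 = 201.1 mm²; f_rv = 265 × 1000 / (7 × 201.1) = 188.3 MPa.
F'_nt = 1.3 F_nt − (F_nt / φF_nv) f_rv = 1.3·780 − (780/(0.75·469))·188.3 = 596.5 MPa, capped at F_nt → F'_nt = 596.5 MPa.
R_n = F'_nt · A_b · n = 596.5 × 201.1 × 7 / 1000 = 839.5 kN.
Design strength φR_n = 0.75 × 839.5 = 630 kN.

630 kN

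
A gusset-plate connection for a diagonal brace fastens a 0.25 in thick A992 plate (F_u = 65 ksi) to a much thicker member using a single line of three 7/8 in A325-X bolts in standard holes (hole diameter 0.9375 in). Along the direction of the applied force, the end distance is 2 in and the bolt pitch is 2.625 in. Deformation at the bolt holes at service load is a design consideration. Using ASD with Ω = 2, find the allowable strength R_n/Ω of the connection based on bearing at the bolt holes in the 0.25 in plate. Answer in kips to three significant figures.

Per bolt r_n = 1.2 l_c t F_u ≤ 2.4 d t F_u; upper limit = 2.4 × 0.875 × 0.25 × 65 = 34.12 kips.
Edge bolt: l_c = 2 − 0.9375/2 = 1.531 in → 1.2 × 1.531 × 0.25 × 65 = 29.86 → r_n = 29.86 kips.
Interior bolts: l_c = 2.625 − 0.9375 = 1.688 in → 1.2 × 1.688 × 0.25 × 65 = 32.91 → r_n = 32.91 kips.
R_n = 1 × 29.86 + 2 × 32.91 = 95.67 kips.
Allowable strength R_n/Ω = 95.67 / 2 = 47.8 kips.

47.8 kips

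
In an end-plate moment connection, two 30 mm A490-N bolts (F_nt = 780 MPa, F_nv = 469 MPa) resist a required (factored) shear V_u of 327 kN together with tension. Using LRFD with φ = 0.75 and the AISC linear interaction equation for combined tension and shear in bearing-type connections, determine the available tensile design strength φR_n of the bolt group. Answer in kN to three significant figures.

531 kN

A_b = π·30²/4 = 706.9 mm²; f_rv = 327 × 1000 / (2 × 706.9) = 231.3 MPa.
F'_nt = 1.3 F_nt − (F_nt / φF_nv) f_rv = 1.3·780 − (780/(0.75·469))·231.3 = 501.1 MPa, capped at F_nt → F'_nt = 501.1 MPa.
R_n = F'_nt · A_b · n = 501.1 × 706.9 × 2 / 1000 = 708.4 kN.
Design strength φR_n = 0.75 × 708.4 = 531 kN.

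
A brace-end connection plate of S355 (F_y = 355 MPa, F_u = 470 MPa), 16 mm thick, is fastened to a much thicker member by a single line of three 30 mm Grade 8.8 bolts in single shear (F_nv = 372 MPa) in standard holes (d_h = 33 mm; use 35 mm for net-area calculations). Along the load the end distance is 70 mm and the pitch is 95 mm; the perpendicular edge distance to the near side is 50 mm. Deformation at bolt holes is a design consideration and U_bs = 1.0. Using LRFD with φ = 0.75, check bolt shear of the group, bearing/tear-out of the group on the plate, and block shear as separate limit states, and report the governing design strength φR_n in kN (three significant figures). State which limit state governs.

592 kN (bolt shear governs)

Bolt shear: A_b = π·30²/4 = 706.9 mm²; R_n = 372 × 706.9 × 3 × 1 / 1000 = 788.9 kN → 0.75 × 788.9 = 592 kN.
Bearing: edge l_c = 53.5, r_n = 482.8 kN; interior l_c = 62, r_n = 541.4 kN; R_n = 482.8 + 2·541.4 = 1566 kN → 1170 kN.
Block shear: A_gv = 4160, A_nv = 2760, A_nt = 520 mm²; R_n = min(0.6F_uA_nv, 0.6F_yA_gv) + U_bs·F_u·A_nt = 1023 kN → 767 kN.
Bolt shear governs: 592 kN.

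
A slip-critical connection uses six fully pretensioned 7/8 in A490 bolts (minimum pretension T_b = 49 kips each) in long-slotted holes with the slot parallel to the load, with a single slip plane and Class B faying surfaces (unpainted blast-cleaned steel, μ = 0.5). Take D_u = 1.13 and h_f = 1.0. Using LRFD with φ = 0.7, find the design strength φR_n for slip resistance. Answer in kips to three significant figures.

R_n = μ · D_u · h_f · T_b · n_s · n_b = 0.5 × 1.13 × 1.0 × 49 × 1 × 6 = 166.1 kips.
Design strength φR_n = 0.7 × 166.1 = 116 kips.

116 kips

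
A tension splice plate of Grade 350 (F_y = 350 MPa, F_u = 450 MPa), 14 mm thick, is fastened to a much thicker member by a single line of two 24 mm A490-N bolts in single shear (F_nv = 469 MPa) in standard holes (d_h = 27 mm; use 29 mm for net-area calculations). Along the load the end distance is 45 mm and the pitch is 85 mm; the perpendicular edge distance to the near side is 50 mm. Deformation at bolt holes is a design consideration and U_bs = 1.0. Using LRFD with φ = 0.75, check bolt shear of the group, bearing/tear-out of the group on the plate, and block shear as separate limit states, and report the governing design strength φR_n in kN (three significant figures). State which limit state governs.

318 kN (bolt shear governs)

Bolt shear: A_b = π·24²/4 = 452.4 mm²; R_n = 469 × 452.4 × 2 × 1 / 1000 = 424.3 kN → 0.75 × 424.3 = 318 kN.
Bearing: edge l_c = 31.5, r_n = 238.1 kN; interior l_c = 58, r_n = 362.9 kN; R_n = 238.1 + 1·362.9 = 601 kN → 451 kN.
Block shear: A_gv = 1820, A_nv = 1211, A_nt = 497 mm²; R_n = min(0.6F_uA_nv, 0.6F_yA_gv) + U_bs·F_u·A_nt = 550.6 kN → 413 kN.
Bolt shear governs: 318 kN.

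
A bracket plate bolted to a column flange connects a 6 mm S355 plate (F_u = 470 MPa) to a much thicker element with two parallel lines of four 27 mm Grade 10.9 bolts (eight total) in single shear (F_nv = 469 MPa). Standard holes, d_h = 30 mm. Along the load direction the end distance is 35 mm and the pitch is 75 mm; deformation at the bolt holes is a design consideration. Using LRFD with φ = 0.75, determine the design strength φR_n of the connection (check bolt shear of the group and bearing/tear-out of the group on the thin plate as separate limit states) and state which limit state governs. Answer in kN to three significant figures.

787 kN (bearing governs)

Bolt shear: A_b = π·27²/4 = 572.6 mm²; R_n = 469 × 572.6 × 8 × 1 / 1000 = 2148 kN → 0.75 × 2148 = 1610 kN.
Bearing (1.2 l_c t F_u ≤ 2.4 d t F_u): upper limit = 2.4·27·6·470 / 1000 = 182.7 kN.
  Edge l_c = 35 − 30/2 = 20 → r_n = 67.68 kN; interior l_c = 75 − 30 = 45 → r_n = 152.3 kN.
  R_n,bearing = 2·67.68 + 6·152.3 = 1049 kN → 0.75 × 1049 = 787 kN.
Bearing governs: 787 kN.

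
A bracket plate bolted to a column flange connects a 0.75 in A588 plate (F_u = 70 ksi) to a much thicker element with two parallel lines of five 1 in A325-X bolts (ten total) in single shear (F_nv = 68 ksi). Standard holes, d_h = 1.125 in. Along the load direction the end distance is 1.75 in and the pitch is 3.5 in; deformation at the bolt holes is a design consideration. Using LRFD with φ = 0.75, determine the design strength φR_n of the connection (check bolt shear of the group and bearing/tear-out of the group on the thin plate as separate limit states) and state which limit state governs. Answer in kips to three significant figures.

401 kips (bolt shear governs)

Bolt shear: A_b = π·1²/4 = 0.7854 in²; R_n = 68 × 0.7854 × 10 × 1 = 534.1 kips → 0.75 × 534.1 = 401 kips.
Bearing (1.2 l_c t F_u ≤ 2.4 d t F_u): upper limit = 2.4·1·0.75·70 = 126 kips.
  Edge l_c = 1.75 − 1.125/2 = 1.188 → r_n = 74.81 kips; interior l_c = 3.5 − 1.125 = 2.375 → r_n = 126 kips.
  R_n,bearing = 2·74.81 + 8·126 = 1158 kips → 0.75 × 1158 = 868 kips.
Bolt shear governs: 401 kips.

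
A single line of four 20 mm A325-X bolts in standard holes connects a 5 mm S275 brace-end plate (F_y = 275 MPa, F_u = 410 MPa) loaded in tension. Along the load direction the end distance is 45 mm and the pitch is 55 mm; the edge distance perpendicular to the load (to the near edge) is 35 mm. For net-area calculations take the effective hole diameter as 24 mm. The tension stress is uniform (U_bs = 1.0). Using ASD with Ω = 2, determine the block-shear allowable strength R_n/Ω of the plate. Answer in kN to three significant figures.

101 kN

Shear plane L_v = 45 + 3·55 = 210 mm; A_gv = 210 × 5 = 1050 mm².
A_nv = (210 − 3.5·24) × 5 = 630 mm².
A_nt = (35 − 0.5·24) × 5 = 115 mm².
0.6 F_u A_nv = 155 kN; 0.6 F_y A_gv = 173.2 kN → shear rupture governs the shear term.
R_n = 155 + 1.0 × 410 × 115 / 1000 = 202.1 kN.
Allowable strength R_n/Ω = 202.1 / 2 = 101 kN.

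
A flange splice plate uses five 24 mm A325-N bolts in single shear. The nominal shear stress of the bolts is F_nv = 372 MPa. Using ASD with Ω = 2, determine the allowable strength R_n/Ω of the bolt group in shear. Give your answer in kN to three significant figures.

A_b = π × 24² / 4 = 452.4 mm².
R_n = F_nv · A_b · n · n_s = 372 × 452.4 × 5 × 1 / 1000 = 841.4 kN.
Allowable strength R_n/Ω = 841.4 / 2 = 421 kN.

421 kN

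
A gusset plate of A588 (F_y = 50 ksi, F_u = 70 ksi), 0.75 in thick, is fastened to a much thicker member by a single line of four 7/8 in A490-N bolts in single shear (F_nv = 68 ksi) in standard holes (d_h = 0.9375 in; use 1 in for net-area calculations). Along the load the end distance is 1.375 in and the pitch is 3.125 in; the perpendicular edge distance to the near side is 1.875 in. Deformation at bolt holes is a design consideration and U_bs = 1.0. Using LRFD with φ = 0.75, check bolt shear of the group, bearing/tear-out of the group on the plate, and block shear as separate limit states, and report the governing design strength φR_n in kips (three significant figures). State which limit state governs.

123 kips (bolt shear governs)

Bolt shear: A_b = π·0.875²/4 = 0.6013 in²; R_n = 68 × 0.6013 × 4 × 1 = 163.6 kips → 0.75 × 163.6 = 123 kips.
Bearing: edge l_c = 0.9062, r_n = 57.09 kips; interior l_c = 2.188, r_n = 110.3 kips; R_n = 57.09 + 3·110.3 = 387.8 kips → 291 kips.
Block shear: A_gv = 8.062, A_nv = 5.438, A_nt = 1.031 in²; R_n = min(0.6F_uA_nv, 0.6F_yA_gv) + U_bs·F_u·A_nt = 300.6 kips → 225 kips.
Bolt shear governs: 123 kips.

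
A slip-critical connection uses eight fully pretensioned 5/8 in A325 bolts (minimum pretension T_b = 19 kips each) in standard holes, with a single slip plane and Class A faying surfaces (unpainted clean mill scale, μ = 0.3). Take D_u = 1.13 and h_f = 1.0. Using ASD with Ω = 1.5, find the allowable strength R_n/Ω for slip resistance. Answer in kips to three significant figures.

R_n = μ · D_u · h_f · T_b · n_s · n_b = 0.3 × 1.13 × 1.0 × 19 × 1 × 8 = 51.53 kips.
Allowable strength R_n/Ω = 51.53 / 1.5 = 34.4 kips.

34.4 kips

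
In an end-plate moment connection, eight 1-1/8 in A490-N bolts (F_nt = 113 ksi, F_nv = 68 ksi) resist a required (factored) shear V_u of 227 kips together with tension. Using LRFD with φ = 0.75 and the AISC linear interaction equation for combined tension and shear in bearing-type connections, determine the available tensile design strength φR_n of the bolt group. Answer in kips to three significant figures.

A_b = π·1.125²/4 = 0.994 in²; f_rv = 227 / (8 × 0.994) = 28.55 ksi.
F'_nt = 1.3 F_nt − (F_nt / φF_nv) f_rv = 1.3·113 − (113/(0.75·68))·28.55 = 83.65 ksi, capped at F_nt → F'_nt = 83.65 ksi.
R_n = F'_nt · A_b · n = 83.65 × 0.994 × 8 = 665.2 kips.
Design strength φR_n = 0.75 × 665.2 = 499 kips.

499 kips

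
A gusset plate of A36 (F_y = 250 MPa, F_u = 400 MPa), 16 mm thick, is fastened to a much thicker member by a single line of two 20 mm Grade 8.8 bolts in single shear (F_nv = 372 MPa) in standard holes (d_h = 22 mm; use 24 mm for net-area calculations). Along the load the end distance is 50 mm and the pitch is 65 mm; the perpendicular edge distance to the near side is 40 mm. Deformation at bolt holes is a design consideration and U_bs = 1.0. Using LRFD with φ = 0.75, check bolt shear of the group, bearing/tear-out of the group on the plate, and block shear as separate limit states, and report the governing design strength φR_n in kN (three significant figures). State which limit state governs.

175 kN (bolt shear governs)

Bolt shear: A_b = π·20²/4 = 314.2 mm²; R_n = 372 × 314.2 × 2 × 1 / 1000 = 233.7 kN → 0.75 × 233.7 = 175 kN.
Bearing: edge l_c = 39, r_n = 299.5 kN; interior l_c = 43, r_n = 307.2 kN; R_n = 299.5 + 1·307.2 = 606.7 kN → 455 kN.
Block shear: A_gv = 1840, A_nv = 1264, A_nt = 448 mm²; R_n = min(0.6F_uA_nv, 0.6F_yA_gv) + U_bs·F_u·A_nt = 455.2 kN → 341 kN.
Bolt shear governs: 175 kN.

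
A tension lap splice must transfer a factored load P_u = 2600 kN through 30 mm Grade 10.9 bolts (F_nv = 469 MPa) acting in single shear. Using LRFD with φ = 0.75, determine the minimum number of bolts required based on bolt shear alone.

A_b = π·30²/4 = 706.9 mm².
Per-bolt design strength φR_n = 0.75 × 469 × 706.9 × 1 / 1000 = 248.6 kN.
n ≥ 2600 / 248.6 = 10.46 → use 11 bolts.

11 bolts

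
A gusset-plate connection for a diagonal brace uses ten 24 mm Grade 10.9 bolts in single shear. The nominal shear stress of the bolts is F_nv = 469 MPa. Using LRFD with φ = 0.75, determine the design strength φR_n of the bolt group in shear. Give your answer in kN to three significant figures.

1590 kN

A_b = π × 24² / 4 = 452.4 mm².
R_n = F_nv · A_b · n · n_s = 469 × 452.4 × 10 × 1 / 1000 = 2122 kN.
Design strength φR_n = 0.75 × 2122 = 1590 kN.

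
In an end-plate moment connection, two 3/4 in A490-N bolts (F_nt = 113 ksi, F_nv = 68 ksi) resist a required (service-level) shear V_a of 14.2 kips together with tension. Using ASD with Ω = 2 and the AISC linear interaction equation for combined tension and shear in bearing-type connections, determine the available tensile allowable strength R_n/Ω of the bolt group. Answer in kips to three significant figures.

41.3 kips

A_b = π·0.75²/4 = 0.4418 in²; f_rv = 14.2 / (2 × 0.4418) = 16.07 ksi.
F'_nt = 1.3 F_nt − (Ω F_nt / F_nv) f_rv = 1.3·113 − (2·113/68)·16.07 = 93.49 ksi, capped at F_nt → F'_nt = 93.49 ksi.
R_n = F'_nt · A_b · n = 93.49 × 0.4418 × 2 = 82.6 kips.
Allowable strength R_n/Ω = 82.6 / 2 = 41.3 kips.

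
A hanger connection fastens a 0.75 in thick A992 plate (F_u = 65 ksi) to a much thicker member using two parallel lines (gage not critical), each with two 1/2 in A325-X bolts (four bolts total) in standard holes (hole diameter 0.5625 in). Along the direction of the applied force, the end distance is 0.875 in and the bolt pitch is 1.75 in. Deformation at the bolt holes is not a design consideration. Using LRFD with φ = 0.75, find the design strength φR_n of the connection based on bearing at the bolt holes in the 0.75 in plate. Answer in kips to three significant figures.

Per bolt r_n = 1.5 l_c t F_u ≤ 3.0 d t F_u; upper limit = 3.0 × 0.5 × 0.75 × 65 = 73.12 kips.
Edge bolt: l_c = 0.875 − 0.5625/2 = 0.5938 in → 1.5 × 0.5938 × 0.75 × 65 = 43.42 → r_n = 43.42 kips.
Interior bolts: l_c = 1.75 − 0.5625 = 1.188 in → 1.5 × 1.188 × 0.75 × 65 = 86.84 → r_n = 73.12 kips.
R_n = 2 × 43.42 + 2 × 73.12 = 233.1 kips.
Design strength φR_n = 0.75 × 233.1 = 175 kips.

175 kips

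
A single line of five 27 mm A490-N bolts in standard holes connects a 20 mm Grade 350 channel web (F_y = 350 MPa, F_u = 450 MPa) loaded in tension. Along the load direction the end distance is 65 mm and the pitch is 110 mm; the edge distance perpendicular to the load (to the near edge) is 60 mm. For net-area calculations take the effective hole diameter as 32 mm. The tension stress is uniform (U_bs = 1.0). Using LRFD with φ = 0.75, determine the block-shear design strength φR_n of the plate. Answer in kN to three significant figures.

Shear plane L_v = 65 + 4·110 = 505 mm; A_gv = 505 × 20 = 10100 mm².
A_nv = (505 − 4.5·32) × 20 = 7220 mm².
A_nt = (60 − 0.5·32) × 20 = 880 mm².
0.6 F_u A_nv = 1949 kN; 0.6 F_y A_gv = 2121 kN → shear rupture governs the shear term.
R_n = 1949 + 1.0 × 450 × 880 / 1000 = 2345 kN.
Design strength φR_n = 0.75 × 2345 = 1760 kN.

1760 kN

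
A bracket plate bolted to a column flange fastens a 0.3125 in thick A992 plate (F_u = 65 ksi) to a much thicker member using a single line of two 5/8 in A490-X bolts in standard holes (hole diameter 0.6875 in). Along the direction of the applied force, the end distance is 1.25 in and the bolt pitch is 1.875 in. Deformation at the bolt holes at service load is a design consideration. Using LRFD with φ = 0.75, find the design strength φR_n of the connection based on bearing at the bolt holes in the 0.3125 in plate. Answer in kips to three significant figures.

38.3 kips

Per bolt r_n = 1.2 l_c t F_u ≤ 2.4 d t F_u; upper limit = 2.4 × 0.625 × 0.3125 × 65 = 30.47 kips.
Edge bolt: l_c = 1.25 − 0.6875/2 = 0.9062 in → 1.2 × 0.9062 × 0.3125 × 65 = 22.09 → r_n = 22.09 kips.
Interior bolts: l_c = 1.875 − 0.6875 = 1.188 in → 1.2 × 1.188 × 0.3125 × 65 = 28.95 → r_n = 28.95 kips.
R_n = 1 × 22.09 + 1 × 28.95 = 51.04 kips.
Design strength φR_n = 0.75 × 51.04 = 38.3 kips.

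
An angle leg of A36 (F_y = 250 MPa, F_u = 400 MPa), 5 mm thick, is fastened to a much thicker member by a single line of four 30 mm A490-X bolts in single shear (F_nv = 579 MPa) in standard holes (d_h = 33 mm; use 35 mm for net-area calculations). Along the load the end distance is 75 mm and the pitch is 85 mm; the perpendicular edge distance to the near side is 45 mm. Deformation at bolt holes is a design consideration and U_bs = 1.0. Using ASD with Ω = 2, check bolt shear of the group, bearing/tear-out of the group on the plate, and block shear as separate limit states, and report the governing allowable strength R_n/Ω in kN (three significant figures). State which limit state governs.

Bolt shear: A_b = π·30²/4 = 706.9 mm²; R_n = 579 × 706.9 × 4 × 1 / 1000 = 1637 kN → 1637 / 2 = 819 kN.
Bearing: edge l_c = 58.5, r_n = 140.4 kN; interior l_c = 52, r_n = 124.8 kN; R_n = 140.4 + 3·124.8 = 514.8 kN → 257 kN.
Block shear: A_gv = 1650, A_nv = 1038, A_nt = 137.5 mm²; R_n = min(0.6F_uA_nv, 0.6F_yA_gv) + U_bs·F_u·A_nt = 302.5 kN → 151 kN.
Block shear governs: 151 kN.

151 kN (block shear governs)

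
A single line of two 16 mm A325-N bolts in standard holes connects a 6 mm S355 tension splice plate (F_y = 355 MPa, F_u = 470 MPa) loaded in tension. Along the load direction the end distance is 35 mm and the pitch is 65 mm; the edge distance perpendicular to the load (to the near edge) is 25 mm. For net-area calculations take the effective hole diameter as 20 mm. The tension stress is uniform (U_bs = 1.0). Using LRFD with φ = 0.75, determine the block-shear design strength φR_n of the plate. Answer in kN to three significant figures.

121 kN

Shear plane L_v = 35 + 1·65 = 100 mm; A_gv = 100 × 6 = 600 mm².
A_nv = (100 − 1.5·20) × 6 = 420 mm².
A_nt = (25 − 0.5·20) × 6 = 90 mm².
0.6 F_u A_nv = 118.4 kN; 0.6 F_y A_gv = 127.8 kN → shear rupture governs the shear term.
R_n = 118.4 + 1.0 × 470 × 90 / 1000 = 160.7 kN.
Design strength φR_n = 0.75 × 160.7 = 121 kN.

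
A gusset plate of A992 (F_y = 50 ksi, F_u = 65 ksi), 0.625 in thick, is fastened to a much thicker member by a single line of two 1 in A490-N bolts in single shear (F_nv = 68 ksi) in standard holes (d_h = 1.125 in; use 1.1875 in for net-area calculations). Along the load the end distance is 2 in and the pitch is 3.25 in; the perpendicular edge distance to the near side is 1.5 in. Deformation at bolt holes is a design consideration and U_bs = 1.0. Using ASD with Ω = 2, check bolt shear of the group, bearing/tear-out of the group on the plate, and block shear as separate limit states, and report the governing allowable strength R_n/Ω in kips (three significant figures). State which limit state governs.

53.4 kips (bolt shear governs)

Bolt shear: A_b = π·1²/4 = 0.7854 in²; R_n = 68 × 0.7854 × 2 × 1 = 106.8 kips → 106.8 / 2 = 53.4 kips.
Bearing: edge l_c = 1.438, r_n = 70.08 kips; interior l_c = 2.125, r_n = 97.5 kips; R_n = 70.08 + 1·97.5 = 167.6 kips → 83.8 kips.
Block shear: A_gv = 3.281, A_nv = 2.168, A_nt = 0.5664 in²; R_n = min(0.6F_uA_nv, 0.6F_yA_gv) + U_bs·F_u·A_nt = 121.4 kips → 60.7 kips.
Bolt shear governs: 53.4 kips.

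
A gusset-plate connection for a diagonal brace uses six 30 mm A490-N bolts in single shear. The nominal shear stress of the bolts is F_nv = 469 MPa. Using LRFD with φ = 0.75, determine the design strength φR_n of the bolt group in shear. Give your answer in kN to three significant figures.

1490 kN

A_b = π × 30² / 4 = 706.9 mm².
R_n = F_nv · A_b · n · n_s = 469 × 706.9 × 6 × 1 / 1000 = 1989 kN.
Design strength φR_n = 0.75 × 1989 = 1490 kN.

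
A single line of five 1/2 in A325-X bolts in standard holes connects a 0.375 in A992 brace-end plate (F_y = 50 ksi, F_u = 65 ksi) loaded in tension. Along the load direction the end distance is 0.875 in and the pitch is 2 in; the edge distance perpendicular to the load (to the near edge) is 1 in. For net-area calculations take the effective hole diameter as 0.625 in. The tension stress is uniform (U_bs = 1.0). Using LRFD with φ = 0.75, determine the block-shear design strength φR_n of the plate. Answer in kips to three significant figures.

79.1 kips

Shear plane L_v = 0.875 + 4·2 = 8.875 in; A_gv = 8.875 × 0.375 = 3.328 in².
A_nv = (8.875 − 4.5·0.625) × 0.375 = 2.273 in².
A_nt = (1 − 0.5·0.625) × 0.375 = 0.2578 in².
0.6 F_u A_nv = 88.66 kips; 0.6 F_y A_gv = 99.84 kips → shear rupture governs the shear term.
R_n = 88.66 + 1.0 × 65 × 0.2578 = 105.4 kips.
Design strength φR_n = 0.75 × 105.4 = 79.1 kips.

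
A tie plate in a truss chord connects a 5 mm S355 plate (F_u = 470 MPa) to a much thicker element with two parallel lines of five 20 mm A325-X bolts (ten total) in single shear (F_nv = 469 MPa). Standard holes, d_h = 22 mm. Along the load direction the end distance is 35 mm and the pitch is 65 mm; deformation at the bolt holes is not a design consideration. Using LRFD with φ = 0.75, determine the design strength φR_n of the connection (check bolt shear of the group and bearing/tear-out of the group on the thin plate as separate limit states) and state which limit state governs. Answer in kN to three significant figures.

973 kN (bearing governs)

Bolt shear: A_b = π·20²/4 = 314.2 mm²; R_n = 469 × 314.2 × 10 × 1 / 1000 = 1473 kN → 0.75 × 1473 = 1110 kN.
Bearing (1.5 l_c t F_u ≤ 3.0 d t F_u): upper limit = 3.0·20·5·470 / 1000 = 141 kN.
  Edge l_c = 35 − 22/2 = 24 → r_n = 84.6 kN; interior l_c = 65 − 22 = 43 → r_n = 141 kN.
  R_n,bearing = 2·84.6 + 8·141 = 1297 kN → 0.75 × 1297 = 973 kN.
Bearing governs: 973 kN.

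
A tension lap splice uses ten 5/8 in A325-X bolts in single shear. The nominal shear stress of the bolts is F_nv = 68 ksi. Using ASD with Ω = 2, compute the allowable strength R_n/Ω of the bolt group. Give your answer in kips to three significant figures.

A_b = π × 0.625² / 4 = 0.3068 in².
R_n = F_nv · A_b · n · n_s = 68 × 0.3068 × 10 × 1 = 208.6 kips.
Allowable strength R_n/Ω = 208.6 / 2 = 104 kips.

104 kips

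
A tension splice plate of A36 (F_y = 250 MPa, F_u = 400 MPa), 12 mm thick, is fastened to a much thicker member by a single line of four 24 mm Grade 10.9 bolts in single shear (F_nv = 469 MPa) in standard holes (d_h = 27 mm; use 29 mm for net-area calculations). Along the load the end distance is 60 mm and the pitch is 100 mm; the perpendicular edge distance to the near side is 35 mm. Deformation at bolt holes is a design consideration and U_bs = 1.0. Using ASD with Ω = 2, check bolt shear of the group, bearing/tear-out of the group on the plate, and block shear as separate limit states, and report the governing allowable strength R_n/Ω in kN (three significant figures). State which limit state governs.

Bolt shear: A_b = π·24²/4 = 452.4 mm²; R_n = 469 × 452.4 × 4 × 1 / 1000 = 848.7 kN → 848.7 / 2 = 424 kN.
Bearing: edge l_c = 46.5, r_n = 267.8 kN; interior l_c = 73, r_n = 276.5 kN; R_n = 267.8 + 3·276.5 = 1097 kN → 549 kN.
Block shear: A_gv = 4320, A_nv = 3102, A_nt = 246 mm²; R_n = min(0.6F_uA_nv, 0.6F_yA_gv) + U_bs·F_u·A_nt = 746.4 kN → 373 kN.
Block shear governs: 373 kN.

373 kN (block shear governs)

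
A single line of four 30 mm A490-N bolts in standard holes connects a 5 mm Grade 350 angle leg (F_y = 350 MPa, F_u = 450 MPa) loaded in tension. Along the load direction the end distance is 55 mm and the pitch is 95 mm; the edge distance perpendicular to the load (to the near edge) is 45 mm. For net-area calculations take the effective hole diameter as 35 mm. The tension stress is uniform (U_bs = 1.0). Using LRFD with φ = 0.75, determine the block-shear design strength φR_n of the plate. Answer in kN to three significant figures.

267 kN

Shear plane L_v = 55 + 3·95 = 340 mm; A_gv = 340 × 5 = 1700 mm².
A_nv = (340 − 3.5·35) × 5 = 1088 mm².
A_nt = (45 − 0.5·35) × 5 = 137.5 mm².
0.6 F_u A_nv = 293.6 kN; 0.6 F_y A_gv = 357 kN → shear rupture governs the shear term.
R_n = 293.6 + 1.0 × 450 × 137.5 / 1000 = 355.5 kN.
Design strength φR_n = 0.75 × 355.5 = 267 kN.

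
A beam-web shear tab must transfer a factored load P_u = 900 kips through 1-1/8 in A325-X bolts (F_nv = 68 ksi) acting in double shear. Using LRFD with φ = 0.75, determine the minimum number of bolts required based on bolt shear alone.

9 bolts

A_b = π·1.125²/4 = 0.994 in².
Per-bolt design strength φR_n = 0.75 × 68 × 0.994 × 2 = 101.4 kips.
n ≥ 900 / 101.4 = 8.877 → use 9 bolts.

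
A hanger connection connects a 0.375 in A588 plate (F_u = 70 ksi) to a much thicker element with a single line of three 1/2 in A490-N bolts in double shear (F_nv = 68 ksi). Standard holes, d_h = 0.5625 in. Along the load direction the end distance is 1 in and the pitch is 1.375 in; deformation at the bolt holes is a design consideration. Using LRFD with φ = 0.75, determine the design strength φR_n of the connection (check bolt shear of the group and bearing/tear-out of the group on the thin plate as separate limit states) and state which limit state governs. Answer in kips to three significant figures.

55.4 kips (bearing governs)

Bolt shear: A_b = π·0.5²/4 = 0.1963 in²; R_n = 68 × 0.1963 × 3 × 2 = 80.11 kips → 0.75 × 80.11 = 60.1 kips.
Bearing (1.2 l_c t F_u ≤ 2.4 d t F_u): upper limit = 2.4·0.5·0.375·70 = 31.5 kips.
  Edge l_c = 1 − 0.5625/2 = 0.7188 → r_n = 22.64 kips; interior l_c = 1.375 − 0.5625 = 0.8125 → r_n = 25.59 kips.
  R_n,bearing = 1·22.64 + 2·25.59 = 73.83 kips → 0.75 × 73.83 = 55.4 kips.
Bearing governs: 55.4 kips.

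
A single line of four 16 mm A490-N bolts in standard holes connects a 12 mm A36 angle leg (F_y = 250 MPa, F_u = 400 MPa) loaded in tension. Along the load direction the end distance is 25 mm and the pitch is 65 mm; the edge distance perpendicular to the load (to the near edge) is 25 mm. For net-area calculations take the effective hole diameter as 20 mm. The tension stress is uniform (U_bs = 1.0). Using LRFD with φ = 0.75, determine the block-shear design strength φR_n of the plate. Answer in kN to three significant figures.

351 kN

Shear plane L_v = 25 + 3·65 = 220 mm; A_gv = 220 × 12 = 2640 mm².
A_nv = (220 − 3.5·20) × 12 = 1800 mm².
A_nt = (25 − 0.5·20) × 12 = 180 mm².
0.6 F_u A_nv = 432 kN; 0.6 F_y A_gv = 396 kN → shear yielding governs the shear term.
R_n = 396 + 1.0 × 400 × 180 / 1000 = 468 kN.
Design strength φR_n = 0.75 × 468 = 351 kN.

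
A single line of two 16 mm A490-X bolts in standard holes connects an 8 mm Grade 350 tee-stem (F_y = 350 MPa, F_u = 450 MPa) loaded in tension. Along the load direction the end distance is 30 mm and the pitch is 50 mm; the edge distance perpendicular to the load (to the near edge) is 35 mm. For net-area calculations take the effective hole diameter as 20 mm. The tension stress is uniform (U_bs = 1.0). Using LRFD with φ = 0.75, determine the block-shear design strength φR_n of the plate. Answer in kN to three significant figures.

148 kN

Shear plane L_v = 30 + 1·50 = 80 mm; A_gv = 80 × 8 = 640 mm².
A_nv = (80 − 1.5·20) × 8 = 400 mm².
A_nt = (35 − 0.5·20) × 8 = 200 mm².
0.6 F_u A_nv = 108 kN; 0.6 F_y A_gv = 134.4 kN → shear rupture governs the shear term.
R_n = 108 + 1.0 × 450 × 200 / 1000 = 198 kN.
Design strength φR_n = 0.75 × 198 = 148 kN.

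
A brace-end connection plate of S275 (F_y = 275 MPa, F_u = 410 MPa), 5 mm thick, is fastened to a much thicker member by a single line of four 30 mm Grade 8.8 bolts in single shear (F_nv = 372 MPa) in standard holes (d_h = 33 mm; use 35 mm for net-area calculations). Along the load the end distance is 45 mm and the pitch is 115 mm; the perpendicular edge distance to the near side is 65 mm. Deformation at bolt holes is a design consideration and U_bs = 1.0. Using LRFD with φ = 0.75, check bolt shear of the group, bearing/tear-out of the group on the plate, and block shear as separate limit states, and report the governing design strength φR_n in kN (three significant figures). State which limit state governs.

314 kN (block shear governs)

Bolt shear: A_b = π·30²/4 = 706.9 mm²; R_n = 372 × 706.9 × 4 × 1 / 1000 = 1052 kN → 0.75 × 1052 = 789 kN.
Bearing: edge l_c = 28.5, r_n = 70.11 kN; interior l_c = 82, r_n = 147.6 kN; R_n = 70.11 + 3·147.6 = 512.9 kN → 385 kN.
Block shear: A_gv = 1950, A_nv = 1338, A_nt = 237.5 mm²; R_n = min(0.6F_uA_nv, 0.6F_yA_gv) + U_bs·F_u·A_nt = 419.1 kN → 314 kN.
Block shear governs: 314 kN.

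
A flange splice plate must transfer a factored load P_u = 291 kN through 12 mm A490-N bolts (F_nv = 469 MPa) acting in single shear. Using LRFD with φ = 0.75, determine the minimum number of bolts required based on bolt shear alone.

A_b = π·12²/4 = 113.1 mm².
Per-bolt design strength φR_n = 0.75 × 469 × 113.1 × 1 / 1000 = 39.78 kN.
n ≥ 291 / 39.78 = 7.315 → use 8 bolts.

8 bolts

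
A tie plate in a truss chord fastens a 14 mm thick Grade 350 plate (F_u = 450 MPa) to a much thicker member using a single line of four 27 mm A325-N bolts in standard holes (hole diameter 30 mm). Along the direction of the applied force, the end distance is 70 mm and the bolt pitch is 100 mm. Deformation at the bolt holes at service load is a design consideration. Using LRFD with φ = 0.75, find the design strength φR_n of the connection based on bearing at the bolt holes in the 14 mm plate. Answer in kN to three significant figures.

Per bolt r_n = 1.2 l_c t F_u ≤ 2.4 d t F_u; upper limit = 2.4 × 27 × 14 × 450 / 1000 = 408.2 kN.
Edge bolt: l_c = 70 − 30/2 = 55 mm → 1.2 × 55 × 14 × 450 / 1000 = 415.8 → r_n = 408.2 kN.
Interior bolts: l_c = 100 − 30 = 70 mm → 1.2 × 70 × 14 × 450 / 1000 = 529.2 → r_n = 408.2 kN.
R_n = 1 × 408.2 + 3 × 408.2 = 1633 kN.
Design strength φR_n = 0.75 × 1633 = 1220 kN.

1220 kN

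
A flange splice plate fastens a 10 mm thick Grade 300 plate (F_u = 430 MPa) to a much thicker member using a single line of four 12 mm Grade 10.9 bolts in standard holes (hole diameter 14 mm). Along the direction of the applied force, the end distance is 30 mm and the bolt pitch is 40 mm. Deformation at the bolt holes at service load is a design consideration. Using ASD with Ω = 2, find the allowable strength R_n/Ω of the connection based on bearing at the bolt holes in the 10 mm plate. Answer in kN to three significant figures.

Per bolt r_n = 1.2 l_c t F_u ≤ 2.4 d t F_u; upper limit = 2.4 × 12 × 10 × 430 / 1000 = 123.8 kN.
Edge bolt: l_c = 30 − 14/2 = 23 mm → 1.2 × 23 × 10 × 430 / 1000 = 118.7 → r_n = 118.7 kN.
Interior bolts: l_c = 40 − 14 = 26 mm → 1.2 × 26 × 10 × 430 / 1000 = 134.2 → r_n = 123.8 kN.
R_n = 1 × 118.7 + 3 × 123.8 = 490.2 kN.
Allowable strength R_n/Ω = 490.2 / 2 = 245 kN.

245 kN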